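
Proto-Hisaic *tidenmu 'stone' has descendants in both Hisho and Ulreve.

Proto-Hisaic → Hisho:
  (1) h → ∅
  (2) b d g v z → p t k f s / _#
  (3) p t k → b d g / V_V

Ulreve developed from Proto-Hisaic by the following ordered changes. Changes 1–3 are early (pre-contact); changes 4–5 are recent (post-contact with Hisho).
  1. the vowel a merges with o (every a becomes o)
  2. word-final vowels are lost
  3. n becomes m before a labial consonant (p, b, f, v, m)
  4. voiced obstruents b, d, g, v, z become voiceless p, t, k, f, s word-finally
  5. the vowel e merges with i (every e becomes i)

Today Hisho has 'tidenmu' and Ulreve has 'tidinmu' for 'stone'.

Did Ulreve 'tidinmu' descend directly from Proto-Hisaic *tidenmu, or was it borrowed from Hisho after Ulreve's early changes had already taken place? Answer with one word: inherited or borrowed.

borrowed

If inherited, *tidenmu would pass through all of Ulreve's changes:
Ulreve: *tidenmu
  tidenmu (rule 1 does not apply)
  tidenmu → tidenm   [apocope]
  tidenm → tidemm   [nasal place assimilation]
  tidemm (rule 4 does not apply)
  tidemm → tidimm   [vowel merger]
  giving Ulreve tidimm.
If borrowed from Hisho 'tidenmu' after the early changes, it would undergo only the recent ones:
  rule 4 (final devoicing): no change (tidenmu)
  rule 5 (vowel merger): tidenmu → tidinmu
  ⇒ as a loan: tidinmu
Ulreve 'tidinmu' matches the loan outcome 'tidinmu', not the inherited 'tidimm' — it skipped the early Ulreve changes, so it was borrowed from Hisho.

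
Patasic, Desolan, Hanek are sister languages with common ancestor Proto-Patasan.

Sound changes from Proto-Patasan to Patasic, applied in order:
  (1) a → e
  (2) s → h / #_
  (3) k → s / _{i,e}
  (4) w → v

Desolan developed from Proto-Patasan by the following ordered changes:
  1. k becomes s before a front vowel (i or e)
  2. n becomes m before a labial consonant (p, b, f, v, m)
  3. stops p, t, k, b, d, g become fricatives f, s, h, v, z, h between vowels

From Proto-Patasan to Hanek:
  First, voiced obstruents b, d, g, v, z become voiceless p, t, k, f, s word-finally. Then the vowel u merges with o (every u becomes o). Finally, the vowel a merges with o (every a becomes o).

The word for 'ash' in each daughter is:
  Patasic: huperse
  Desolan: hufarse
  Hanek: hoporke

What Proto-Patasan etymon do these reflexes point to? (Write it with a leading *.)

Position 2: Patasic has u, Desolan has u, Hanek has o. Patasic preserves u here (none of its changes turn any other segment into u), so the proto-segment is *u.
Position 4: Patasic has e, Desolan has a, Hanek has o. Desolan preserves a here (none of its changes turn any other segment into a), so the proto-segment is *a.
Verify the candidate proto-form against each daughter:
Patasic: *huparke
  huparke → huperke   [vowel merger]
  huperke (rule 2 does not apply)
  huperke → huperse   [palatalisation]
  huperse (rule 4 does not apply)
  giving Patasic huperse.
Desolan: start from *huparke.
  rule 1 (palatalisation): huparke → huparse
  rule 2: no change — huparse
  rule 3 (intervocalic lenition): huparse → hufarse
  ⇒ Desolan hufarse
Hanek: *huparke
  huparke (rule 1 does not apply)
  huparke → hoparke   [vowel merger]
  hoparke → hoporke   [vowel merger]
  giving Hanek hoporke.
Only *huparke yields all of Patasic huperse, Desolan hufarse, Hanek hoporke.

*huparke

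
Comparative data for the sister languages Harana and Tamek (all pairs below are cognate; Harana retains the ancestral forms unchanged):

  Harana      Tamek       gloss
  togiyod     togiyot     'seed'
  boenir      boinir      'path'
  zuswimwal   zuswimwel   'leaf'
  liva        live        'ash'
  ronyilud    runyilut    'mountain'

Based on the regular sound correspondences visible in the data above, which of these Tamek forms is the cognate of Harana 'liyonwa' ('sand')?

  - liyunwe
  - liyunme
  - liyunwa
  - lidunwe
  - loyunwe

liyunwe

ronyilud ~ runyilut — Harana o corresponds to Tamek u after a consonant, before a nasal.
liva ~ live — Harana a corresponds to Tamek e word-finally.
Applying these to Harana 'liyonwa':
  liyonwa → liyunwa   (o→u after a consonant, before a nasal)
  liyunwa → liyunwe   (a→e word-finally)
So the Tamek cognate is 'liyunwe'.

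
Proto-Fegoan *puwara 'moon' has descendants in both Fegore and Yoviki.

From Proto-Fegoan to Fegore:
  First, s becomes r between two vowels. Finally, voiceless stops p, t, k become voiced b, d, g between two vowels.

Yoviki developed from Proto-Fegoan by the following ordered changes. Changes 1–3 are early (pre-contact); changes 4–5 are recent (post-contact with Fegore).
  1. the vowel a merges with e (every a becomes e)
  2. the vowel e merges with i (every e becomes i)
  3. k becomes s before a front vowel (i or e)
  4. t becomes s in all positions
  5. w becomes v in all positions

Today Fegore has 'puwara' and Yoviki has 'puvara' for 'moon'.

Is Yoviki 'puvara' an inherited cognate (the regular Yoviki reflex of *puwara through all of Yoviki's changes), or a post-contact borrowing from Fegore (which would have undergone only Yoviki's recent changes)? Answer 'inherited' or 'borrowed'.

If inherited, *puwara would pass through all of Yoviki's changes:
Yoviki: start from *puwara.
  rule 1 (vowel merger): puwara → puwere
  rule 2 (vowel merger): puwere → puwiri
  rule 3: no change — puwiri
  rule 4: no change — puwiri
  rule 5 (unconditioned shift): puwiri → puviri
  ⇒ Yoviki puviri
If borrowed from Fegore 'puwara' after the early changes, it would undergo only the recent ones:
  rule 4 (unconditioned shift): no change (puwara)
  rule 5 (unconditioned shift): puwara → puvara
  ⇒ as a loan: puvara
Yoviki 'puvara' matches the loan outcome 'puvara', not the inherited 'puviri' — it skipped the early Yoviki changes, so it was borrowed from Fegore.

borrowed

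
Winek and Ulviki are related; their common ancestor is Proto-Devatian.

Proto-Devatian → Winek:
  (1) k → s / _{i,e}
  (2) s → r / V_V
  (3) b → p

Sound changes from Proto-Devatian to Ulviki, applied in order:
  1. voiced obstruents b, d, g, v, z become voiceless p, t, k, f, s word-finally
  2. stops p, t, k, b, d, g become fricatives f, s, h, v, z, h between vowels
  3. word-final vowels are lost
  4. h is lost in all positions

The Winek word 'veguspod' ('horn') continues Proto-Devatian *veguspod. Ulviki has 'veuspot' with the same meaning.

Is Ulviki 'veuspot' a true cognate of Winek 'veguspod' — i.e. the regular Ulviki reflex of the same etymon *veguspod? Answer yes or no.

yes

Derive the expected Ulviki reflex of *veguspod:
Ulviki: start from *veguspod.
  rule 1 (final devoicing): veguspod → veguspot
  rule 2 (intervocalic lenition): veguspot → vehuspot
  rule 3: no change — vehuspot
  rule 4 (h-loss): vehuspot → veuspot
  ⇒ Ulviki veuspot
Ulviki 'veuspot' matches the regular reflex exactly, so the pair is cognate.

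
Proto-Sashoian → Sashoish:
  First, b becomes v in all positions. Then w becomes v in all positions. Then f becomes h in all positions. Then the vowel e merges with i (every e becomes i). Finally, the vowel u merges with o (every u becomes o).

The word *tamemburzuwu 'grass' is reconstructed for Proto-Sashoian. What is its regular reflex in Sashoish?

tamimvorzovo

Sashoish: *tamemburzuwu > tamemvurzuwu > tamemvurzuvu > tamimvurzuvu > tamimvorzovo  (by unconditioned shift, unconditioned shift, vowel merger, vowel merger)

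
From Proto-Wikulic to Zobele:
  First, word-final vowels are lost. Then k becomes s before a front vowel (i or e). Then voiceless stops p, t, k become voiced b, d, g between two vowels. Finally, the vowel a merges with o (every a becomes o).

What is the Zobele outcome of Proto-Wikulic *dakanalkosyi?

dogonolkosy

Zobele: start from *dakanalkosyi.
  rule 1 (apocope): dakanalkosyi → dakanalkosy
  rule 2: no change — dakanalkosy
  rule 3 (intervocalic voicing): dakanalkosy → daganalkosy
  rule 4 (vowel merger): daganalkosy → dogonolkosy
  ⇒ Zobele dogonolkosy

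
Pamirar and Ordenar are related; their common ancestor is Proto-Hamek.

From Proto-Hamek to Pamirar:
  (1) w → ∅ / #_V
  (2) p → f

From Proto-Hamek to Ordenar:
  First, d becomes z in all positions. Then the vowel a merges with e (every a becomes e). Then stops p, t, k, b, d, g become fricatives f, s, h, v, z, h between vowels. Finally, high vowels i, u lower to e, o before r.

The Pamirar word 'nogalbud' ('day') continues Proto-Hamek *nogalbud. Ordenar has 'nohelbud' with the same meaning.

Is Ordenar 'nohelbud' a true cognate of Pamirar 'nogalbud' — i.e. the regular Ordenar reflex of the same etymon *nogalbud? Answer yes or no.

Derive the expected Ordenar reflex of *nogalbud:
Ordenar: start from *nogalbud.
  rule 1 (unconditioned shift): nogalbud → nogalbuz
  rule 2 (vowel merger): nogalbuz → nogelbuz
  rule 3 (intervocalic lenition): nogelbuz → nohelbuz
  rule 4: no change — nohelbuz
  ⇒ Ordenar nohelbuz
The regular Ordenar reflex would be 'nohelbuz', but the attested form is 'nohelbud'. The correspondence is irregular, so they are not cognates (the Ordenar form has a different source).

no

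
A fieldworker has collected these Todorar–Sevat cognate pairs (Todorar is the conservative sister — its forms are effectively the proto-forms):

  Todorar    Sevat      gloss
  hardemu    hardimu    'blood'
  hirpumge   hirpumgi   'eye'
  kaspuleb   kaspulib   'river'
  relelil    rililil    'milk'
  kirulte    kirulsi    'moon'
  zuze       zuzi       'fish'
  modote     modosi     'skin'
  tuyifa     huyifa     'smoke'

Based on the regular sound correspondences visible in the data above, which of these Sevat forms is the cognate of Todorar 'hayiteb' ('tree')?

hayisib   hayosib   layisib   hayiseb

modote ~ modosi — Todorar t corresponds to Sevat s between vowels (before a front vowel).
kaspuleb ~ kaspulib — Todorar e corresponds to Sevat i after a consonant, before a labial obstruent.
Applying these to Todorar 'hayiteb':
  hayiteb → hayiseb   (t→s between vowels (before a front vowel))
  hayiseb → hayisib   (e→i after a consonant, before a labial obstruent)
So the Sevat cognate is 'hayisib'.

hayisib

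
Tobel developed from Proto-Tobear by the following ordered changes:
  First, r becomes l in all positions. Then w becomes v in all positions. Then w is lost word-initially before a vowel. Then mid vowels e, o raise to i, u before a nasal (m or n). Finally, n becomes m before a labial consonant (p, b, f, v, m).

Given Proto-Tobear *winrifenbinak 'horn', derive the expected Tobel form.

vinlifimbinak

Tobel: start from *winrifenbinak.
  rule 1 (unconditioned shift): winrifenbinak → winlifenbinak
  rule 2 (unconditioned shift): winlifenbinak → vinlifenbinak
  rule 3: no change — vinlifenbinak
  rule 4 (pre-nasal raising): vinlifenbinak → vinlifinbinak
  rule 5 (nasal place assimilation): vinlifinbinak → vinlifimbinak
  ⇒ Tobel vinlifimbinak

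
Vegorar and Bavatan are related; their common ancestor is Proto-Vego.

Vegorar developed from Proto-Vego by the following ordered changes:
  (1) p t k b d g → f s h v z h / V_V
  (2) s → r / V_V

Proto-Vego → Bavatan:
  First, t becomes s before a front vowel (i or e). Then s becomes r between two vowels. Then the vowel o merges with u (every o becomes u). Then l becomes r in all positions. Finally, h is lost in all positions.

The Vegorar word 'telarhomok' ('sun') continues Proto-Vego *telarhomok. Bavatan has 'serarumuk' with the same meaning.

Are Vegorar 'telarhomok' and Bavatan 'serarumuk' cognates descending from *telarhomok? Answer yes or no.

yes

Derive the expected Bavatan reflex of *telarhomok:
Bavatan: *telarhomok
  telarhomok → selarhomok   [palatalisation]
  selarhomok (rule 2 does not apply)
  selarhomok → selarhumuk   [vowel merger]
  selarhumuk → serarhumuk   [unconditioned shift]
  serarhumuk → serarumuk   [h-loss]
  giving Bavatan serarumuk.
Bavatan 'serarumuk' matches the regular reflex exactly, so the pair is cognate.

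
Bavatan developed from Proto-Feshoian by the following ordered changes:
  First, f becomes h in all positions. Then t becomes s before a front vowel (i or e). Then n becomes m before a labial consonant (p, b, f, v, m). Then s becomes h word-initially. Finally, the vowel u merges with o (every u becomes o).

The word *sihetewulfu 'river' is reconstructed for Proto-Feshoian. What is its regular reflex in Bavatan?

hihesewolho

Bavatan: *sihetewulfu
  sihetewulfu → sihetewulhu   [unconditioned shift]
  sihetewulhu → sihesewulhu   [palatalisation]
  sihesewulhu (rule 3 does not apply)
  sihesewulhu → hihesewulhu   [debuccalisation]
  hihesewulhu → hihesewolho   [vowel merger]
  giving Bavatan hihesewolho.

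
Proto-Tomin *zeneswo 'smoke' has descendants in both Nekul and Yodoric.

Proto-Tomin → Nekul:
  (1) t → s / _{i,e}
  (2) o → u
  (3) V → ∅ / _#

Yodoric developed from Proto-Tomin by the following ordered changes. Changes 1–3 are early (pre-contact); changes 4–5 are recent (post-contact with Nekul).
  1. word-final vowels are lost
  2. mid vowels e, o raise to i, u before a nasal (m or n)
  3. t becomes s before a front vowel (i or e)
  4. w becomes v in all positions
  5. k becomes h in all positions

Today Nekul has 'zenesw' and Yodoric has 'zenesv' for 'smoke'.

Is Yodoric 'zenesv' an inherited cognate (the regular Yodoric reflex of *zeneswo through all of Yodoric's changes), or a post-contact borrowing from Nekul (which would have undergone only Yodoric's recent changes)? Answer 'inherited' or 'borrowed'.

borrowed

If inherited, *zeneswo would pass through all of Yodoric's changes:
Yodoric: *zeneswo > zenesw > zinesw > zinesv  (by apocope, pre-nasal raising, unconditioned shift)
If borrowed from Nekul 'zenesw' after the early changes, it would undergo only the recent ones:
  rule 4 (unconditioned shift): zenesw → zenesv
  rule 5 (unconditioned shift): no change (zenesv)
  ⇒ as a loan: zenesv
Yodoric 'zenesv' matches the loan outcome 'zenesv', not the inherited 'zinesv' — it skipped the early Yodoric changes, so it was borrowed from Nekul.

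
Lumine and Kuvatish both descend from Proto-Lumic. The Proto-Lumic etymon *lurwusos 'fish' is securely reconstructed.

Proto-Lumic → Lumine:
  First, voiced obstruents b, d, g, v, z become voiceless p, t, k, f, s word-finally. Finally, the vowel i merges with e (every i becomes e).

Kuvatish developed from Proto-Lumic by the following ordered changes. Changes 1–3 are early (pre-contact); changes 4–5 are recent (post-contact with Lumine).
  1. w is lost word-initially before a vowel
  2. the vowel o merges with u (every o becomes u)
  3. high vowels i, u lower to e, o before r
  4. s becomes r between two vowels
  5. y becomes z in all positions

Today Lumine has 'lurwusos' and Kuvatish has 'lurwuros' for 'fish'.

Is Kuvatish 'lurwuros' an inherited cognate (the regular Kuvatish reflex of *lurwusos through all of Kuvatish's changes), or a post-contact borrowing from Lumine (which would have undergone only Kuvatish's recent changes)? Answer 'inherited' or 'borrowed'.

borrowed

If inherited, *lurwusos would pass through all of Kuvatish's changes:
Kuvatish: *lurwusos > lurwusus > lorwusus > lorwurus  (by vowel merger, pre-rhotic lowering, rhotacism)
If borrowed from Lumine 'lurwusos' after the early changes, it would undergo only the recent ones:
  rule 4 (rhotacism): lurwusos → lurwuros
  rule 5 (unconditioned shift): no change (lurwuros)
  ⇒ as a loan: lurwuros
Kuvatish 'lurwuros' matches the loan outcome 'lurwuros', not the inherited 'lorwurus' — it skipped the early Kuvatish changes, so it was borrowed from Lumine.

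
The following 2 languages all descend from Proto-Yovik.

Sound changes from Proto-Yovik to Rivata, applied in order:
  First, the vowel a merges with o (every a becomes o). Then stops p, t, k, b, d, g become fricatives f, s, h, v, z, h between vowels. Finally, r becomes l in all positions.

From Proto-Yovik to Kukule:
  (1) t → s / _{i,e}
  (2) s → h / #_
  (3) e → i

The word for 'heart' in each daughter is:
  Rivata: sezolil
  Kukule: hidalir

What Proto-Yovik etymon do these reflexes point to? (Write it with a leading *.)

Position 3: Rivata has z, Kukule has d. Kukule preserves d here (none of its changes turn any other segment into d), so the proto-segment is *d.
Position 2: Rivata has e, Kukule has i. Rivata preserves e here (none of its changes turn any other segment into e), so the proto-segment is *e.
Position 1: Rivata has s, Kukule has h. Taking the neighbouring segments as reconstructed: Rivata s can only go back to *s; Kukule h could go back to *t or *s or *h — the one source consistent with every daughter is *s.
Verify the candidate proto-form against each daughter:
Rivata: *sedalir
  sedalir → sedolir   [vowel merger]
  sedolir → sezolir   [intervocalic lenition]
  sezolir → sezolil   [unconditioned shift]
  giving Rivata sezolil.
Kukule: start from *sedalir.
  rule 1: no change — sedalir
  rule 2 (debuccalisation): sedalir → hedalir
  rule 3 (vowel merger): hedalir → hidalir
  ⇒ Kukule hidalir
*sedalir is the unique common source.

*sedalir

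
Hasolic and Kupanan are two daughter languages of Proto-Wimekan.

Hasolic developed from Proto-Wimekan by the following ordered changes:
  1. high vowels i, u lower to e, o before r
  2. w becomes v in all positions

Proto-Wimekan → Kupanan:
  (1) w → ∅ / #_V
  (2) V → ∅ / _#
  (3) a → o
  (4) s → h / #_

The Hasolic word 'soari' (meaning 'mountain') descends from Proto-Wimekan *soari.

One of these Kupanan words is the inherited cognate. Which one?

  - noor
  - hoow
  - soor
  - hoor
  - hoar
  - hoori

Kupanan: *soari > soar > soor > hoor  (by apocope, vowel merger, debuccalisation)
Only 'hoor' matches the regular Kupanan development of *soari.

hoor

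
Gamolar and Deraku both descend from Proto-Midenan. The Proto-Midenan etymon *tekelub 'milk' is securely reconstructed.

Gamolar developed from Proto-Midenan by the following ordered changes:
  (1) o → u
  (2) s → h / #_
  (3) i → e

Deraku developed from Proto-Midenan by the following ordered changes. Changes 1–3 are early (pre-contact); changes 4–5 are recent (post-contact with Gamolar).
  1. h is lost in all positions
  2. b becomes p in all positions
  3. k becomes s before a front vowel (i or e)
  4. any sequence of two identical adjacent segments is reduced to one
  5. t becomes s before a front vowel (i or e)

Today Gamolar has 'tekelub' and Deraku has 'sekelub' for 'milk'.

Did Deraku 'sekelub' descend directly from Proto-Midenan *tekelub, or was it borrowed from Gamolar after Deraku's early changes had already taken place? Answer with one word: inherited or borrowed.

borrowed

If inherited, *tekelub would pass through all of Deraku's changes:
Deraku: start from *tekelub.
  rule 1: no change — tekelub
  rule 2 (unconditioned shift): tekelub → tekelup
  rule 3 (palatalisation): tekelup → teselup
  rule 4: no change — teselup
  rule 5 (palatalisation): teselup → seselup
  ⇒ Deraku seselup
If borrowed from Gamolar 'tekelub' after the early changes, it would undergo only the recent ones:
  rule 4 (degemination): no change (tekelub)
  rule 5 (palatalisation): tekelub → sekelub
  ⇒ as a loan: sekelub
Deraku 'sekelub' matches the loan outcome 'sekelub', not the inherited 'seselup' — it skipped the early Deraku changes, so it was borrowed from Gamolar.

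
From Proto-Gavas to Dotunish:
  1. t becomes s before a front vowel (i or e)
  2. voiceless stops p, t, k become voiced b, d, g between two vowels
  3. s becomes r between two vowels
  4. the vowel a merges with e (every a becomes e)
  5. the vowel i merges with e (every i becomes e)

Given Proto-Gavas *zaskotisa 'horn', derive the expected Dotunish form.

Dotunish: start from *zaskotisa.
  rule 1 (palatalisation): zaskotisa → zaskosisa
  rule 2: no change — zaskosisa
  rule 3 (rhotacism): zaskosisa → zaskorira
  rule 4 (vowel merger): zaskorira → zeskorire
  rule 5 (vowel merger): zeskorire → zeskorere
  ⇒ Dotunish zeskorere

zeskorere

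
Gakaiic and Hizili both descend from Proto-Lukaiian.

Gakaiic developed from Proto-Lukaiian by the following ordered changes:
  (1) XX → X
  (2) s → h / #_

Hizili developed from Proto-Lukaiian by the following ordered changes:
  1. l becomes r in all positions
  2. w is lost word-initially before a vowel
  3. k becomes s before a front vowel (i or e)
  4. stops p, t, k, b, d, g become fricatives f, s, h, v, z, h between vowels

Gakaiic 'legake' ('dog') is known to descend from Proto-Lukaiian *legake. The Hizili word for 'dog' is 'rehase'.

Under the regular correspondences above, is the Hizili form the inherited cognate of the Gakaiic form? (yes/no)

yes

Derive the expected Hizili reflex of *legake:
Hizili: *legake > regake > regase > rehase  (by unconditioned shift, palatalisation, intervocalic lenition)
Hizili 'rehase' matches the regular reflex exactly, so the pair is cognate.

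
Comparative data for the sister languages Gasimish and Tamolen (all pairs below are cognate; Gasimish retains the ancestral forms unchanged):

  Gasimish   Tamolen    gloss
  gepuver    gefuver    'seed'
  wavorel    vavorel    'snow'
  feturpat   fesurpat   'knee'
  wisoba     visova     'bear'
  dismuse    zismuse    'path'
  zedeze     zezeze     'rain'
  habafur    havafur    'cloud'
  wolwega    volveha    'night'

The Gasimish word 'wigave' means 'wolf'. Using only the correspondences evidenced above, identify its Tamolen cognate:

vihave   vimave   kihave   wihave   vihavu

vihave

wisoba ~ visova — Gasimish w corresponds to Tamolen v word-initially before a front vowel.
wolwega ~ volveha — Gasimish g corresponds to Tamolen h between vowels (before a back vowel).
Applying these to Gasimish 'wigave':
  wigave → vigave   (w→v word-initially before a front vowel)
  vigave → vihave   (g→h between vowels (before a back vowel))
So the Tamolen cognate is 'vihave'.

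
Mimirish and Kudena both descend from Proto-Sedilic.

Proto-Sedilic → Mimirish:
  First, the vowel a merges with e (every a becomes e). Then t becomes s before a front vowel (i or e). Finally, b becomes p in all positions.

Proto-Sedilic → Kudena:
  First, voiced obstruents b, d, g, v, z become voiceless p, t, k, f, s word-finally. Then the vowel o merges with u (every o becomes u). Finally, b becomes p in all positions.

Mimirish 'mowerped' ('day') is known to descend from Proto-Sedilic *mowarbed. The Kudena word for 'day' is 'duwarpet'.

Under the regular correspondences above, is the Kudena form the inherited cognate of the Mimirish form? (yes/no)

no

Derive the expected Kudena reflex of *mowarbed:
Kudena: *mowarbed > mowarbet > muwarbet > muwarpet  (by final devoicing, vowel merger, unconditioned shift)
The regular Kudena reflex would be 'muwarpet', but the attested form is 'duwarpet'. The correspondence is irregular, so they are not cognates (the Kudena form has a different source).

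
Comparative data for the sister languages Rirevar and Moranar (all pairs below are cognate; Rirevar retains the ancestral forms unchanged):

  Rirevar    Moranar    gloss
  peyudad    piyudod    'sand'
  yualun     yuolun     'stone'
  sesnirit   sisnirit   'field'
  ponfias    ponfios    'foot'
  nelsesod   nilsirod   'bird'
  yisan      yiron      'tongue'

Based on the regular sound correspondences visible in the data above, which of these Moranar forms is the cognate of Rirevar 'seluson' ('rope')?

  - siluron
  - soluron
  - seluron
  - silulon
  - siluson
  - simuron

siluron

peyudad ~ piyudod, sesnirit ~ sisnirit — Rirevar e corresponds to Moranar i after a consonant, before a consonant other than r, m, n, p, b, f, v.
nelsesod ~ nilsirod — Rirevar s corresponds to Moranar r between vowels (before a back vowel).
Applying these to Rirevar 'seluson':
  seluson → siluson   (e→i after a consonant, before a consonant other than r, m, n, p, b, f, v)
  siluson → siluron   (s→r between vowels (before a back vowel))
So the Moranar cognate is 'siluron'.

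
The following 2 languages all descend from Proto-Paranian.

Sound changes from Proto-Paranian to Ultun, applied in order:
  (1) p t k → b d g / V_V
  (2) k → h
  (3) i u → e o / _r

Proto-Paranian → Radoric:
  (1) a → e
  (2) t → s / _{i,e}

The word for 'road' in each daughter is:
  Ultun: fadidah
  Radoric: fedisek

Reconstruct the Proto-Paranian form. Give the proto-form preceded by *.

*faditak

Position 6: Ultun has a, Radoric has e. Ultun preserves a here (none of its changes turn any other segment into a), so the proto-segment is *a.
Position 5: Ultun has d, Radoric has s. Taking the neighbouring segments as reconstructed: Ultun d could go back to *t or *d; Radoric s could go back to *t or *s — the one source consistent with every daughter is *t.
Position 2: Ultun has a, Radoric has e. Ultun preserves a here (none of its changes turn any other segment into a), so the proto-segment is *a.
Continuing position by position gives *faditak; check it forward:
Ultun: *faditak
  faditak → fadidak   [intervocalic voicing]
  fadidak → fadidah   [unconditioned shift]
  fadidah (rule 3 does not apply)
  giving Ultun fadidah.
Radoric: *faditak > feditek > fedisek  (by vowel merger, palatalisation)
*faditak is the unique common source.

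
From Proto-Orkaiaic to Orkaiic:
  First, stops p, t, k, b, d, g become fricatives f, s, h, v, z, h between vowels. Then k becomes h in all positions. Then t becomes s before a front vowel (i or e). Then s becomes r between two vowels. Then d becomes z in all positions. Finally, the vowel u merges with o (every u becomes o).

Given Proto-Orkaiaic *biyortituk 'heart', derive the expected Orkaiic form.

Orkaiic: start from *biyortituk.
  rule 1 (intervocalic lenition): biyortituk → biyortisuk
  rule 2 (unconditioned shift): biyortisuk → biyortisuh
  rule 3 (palatalisation): biyortisuh → biyorsisuh
  rule 4 (rhotacism): biyorsisuh → biyorsiruh
  rule 5: no change — biyorsiruh
  rule 6 (vowel merger): biyorsiruh → biyorsiroh
  ⇒ Orkaiic biyorsiroh

biyorsiroh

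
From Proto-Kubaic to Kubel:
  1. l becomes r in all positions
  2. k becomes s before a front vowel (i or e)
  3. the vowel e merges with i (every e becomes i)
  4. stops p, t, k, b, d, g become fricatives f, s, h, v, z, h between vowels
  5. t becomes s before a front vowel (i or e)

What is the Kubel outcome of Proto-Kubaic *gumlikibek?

gumrisivik

Kubel: *gumlikibek
  gumlikibek → gumrikibek   [unconditioned shift]
  gumrikibek → gumrisibek   [palatalisation]
  gumrisibek → gumrisibik   [vowel merger]
  gumrisibik → gumrisivik   [intervocalic lenition]
  gumrisivik (rule 5 does not apply)
  giving Kubel gumrisivik.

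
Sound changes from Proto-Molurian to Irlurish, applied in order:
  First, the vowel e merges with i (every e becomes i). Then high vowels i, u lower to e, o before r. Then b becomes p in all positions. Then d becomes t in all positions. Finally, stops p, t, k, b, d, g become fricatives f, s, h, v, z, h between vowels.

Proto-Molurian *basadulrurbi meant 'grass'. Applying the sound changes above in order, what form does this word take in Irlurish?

pasasulrorpi

Irlurish: start from *basadulrurbi.
  rule 1: no change — basadulrurbi
  rule 2 (pre-rhotic lowering): basadulrurbi → basadulrorbi
  rule 3 (unconditioned shift): basadulrorbi → pasadulrorpi
  rule 4 (unconditioned shift): pasadulrorpi → pasatulrorpi
  rule 5 (intervocalic lenition): pasatulrorpi → pasasulrorpi
  ⇒ Irlurish pasasulrorpi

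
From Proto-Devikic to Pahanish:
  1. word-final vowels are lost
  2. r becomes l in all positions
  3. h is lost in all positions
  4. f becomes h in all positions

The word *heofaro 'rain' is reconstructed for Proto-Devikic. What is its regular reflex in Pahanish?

Pahanish: *heofaro
  heofaro → heofar   [apocope]
  heofar → heofal   [unconditioned shift]
  heofal → eofal   [h-loss]
  eofal → eohal   [unconditioned shift]
  giving Pahanish eohal.

eohal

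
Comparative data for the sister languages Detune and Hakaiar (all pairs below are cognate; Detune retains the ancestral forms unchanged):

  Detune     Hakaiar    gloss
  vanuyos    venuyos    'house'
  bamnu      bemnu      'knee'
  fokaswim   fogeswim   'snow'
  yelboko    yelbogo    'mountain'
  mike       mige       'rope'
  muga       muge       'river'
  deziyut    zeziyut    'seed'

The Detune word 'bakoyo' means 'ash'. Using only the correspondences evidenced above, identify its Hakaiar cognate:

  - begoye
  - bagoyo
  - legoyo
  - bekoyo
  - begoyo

fokaswim ~ fogeswim — Detune a corresponds to Hakaiar e after a consonant, before a consonant other than r, m, n, p, b, f, v.
yelboko ~ yelbogo — Detune k corresponds to Hakaiar g between vowels (before a back vowel).
Applying these to Detune 'bakoyo':
  bakoyo → bekoyo   (a→e after a consonant, before a consonant other than r, m, n, p, b, f, v)
  bekoyo → begoyo   (k→g between vowels (before a back vowel))
So the Hakaiar cognate is 'begoyo'.

begoyo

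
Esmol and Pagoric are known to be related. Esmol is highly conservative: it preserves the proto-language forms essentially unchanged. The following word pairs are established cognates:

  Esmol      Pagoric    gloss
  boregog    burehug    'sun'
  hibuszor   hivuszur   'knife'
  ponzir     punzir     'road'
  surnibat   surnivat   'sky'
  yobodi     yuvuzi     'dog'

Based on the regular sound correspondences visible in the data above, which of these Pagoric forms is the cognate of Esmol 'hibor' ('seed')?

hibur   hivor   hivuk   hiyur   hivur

yobodi ~ yuvuzi — Esmol b corresponds to Pagoric v between vowels (before a back vowel).
boregog ~ burehug, hibuszor ~ hivuszur — Esmol o corresponds to Pagoric u after a consonant, before r.
Applying these to Esmol 'hibor':
  hibor → hivor   (b→v between vowels (before a back vowel))
  hivor → hivur   (o→u after a consonant, before r)
So the Pagoric cognate is 'hivur'.

hivur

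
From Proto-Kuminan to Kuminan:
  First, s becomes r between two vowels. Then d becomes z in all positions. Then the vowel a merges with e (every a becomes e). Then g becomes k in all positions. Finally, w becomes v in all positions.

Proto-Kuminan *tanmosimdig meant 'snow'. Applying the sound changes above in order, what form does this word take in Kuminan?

tenmorimzik

Kuminan: *tanmosimdig
  tanmosimdig → tanmorimdig   [rhotacism]
  tanmorimdig → tanmorimzig   [unconditioned shift]
  tanmorimzig → tenmorimzig   [vowel merger]
  tenmorimzig → tenmorimzik   [unconditioned shift]
  tenmorimzik (rule 5 does not apply)
  giving Kuminan tenmorimzik.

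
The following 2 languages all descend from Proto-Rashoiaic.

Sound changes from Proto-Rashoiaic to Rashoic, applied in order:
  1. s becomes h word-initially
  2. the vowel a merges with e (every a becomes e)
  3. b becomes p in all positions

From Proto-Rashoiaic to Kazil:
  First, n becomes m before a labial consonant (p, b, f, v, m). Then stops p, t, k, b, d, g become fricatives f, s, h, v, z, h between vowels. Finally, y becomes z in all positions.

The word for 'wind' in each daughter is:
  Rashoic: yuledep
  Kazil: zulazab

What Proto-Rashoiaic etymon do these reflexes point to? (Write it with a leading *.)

*yuladab

Position 5: Rashoic has d, Kazil has z. Rashoic preserves d here (none of its changes turn any other segment into d), so the proto-segment is *d.
Position 7: Rashoic has p, Kazil has b. Kazil preserves b here (none of its changes turn any other segment into b), so the proto-segment is *b.
Position 4: Rashoic has e, Kazil has a. Kazil preserves a here (none of its changes turn any other segment into a), so the proto-segment is *a.
Verify the candidate proto-form against each daughter:
Rashoic: *yuladab > yuledeb > yuledep  (by vowel merger, unconditioned shift)
Kazil: start from *yuladab.
  rule 1: no change — yuladab
  rule 2 (intervocalic lenition): yuladab → yulazab
  rule 3 (unconditioned shift): yulazab → zulazab
  ⇒ Kazil zulazab
No other proto-form is consistent with every reflex, so the reconstruction is *yuladab.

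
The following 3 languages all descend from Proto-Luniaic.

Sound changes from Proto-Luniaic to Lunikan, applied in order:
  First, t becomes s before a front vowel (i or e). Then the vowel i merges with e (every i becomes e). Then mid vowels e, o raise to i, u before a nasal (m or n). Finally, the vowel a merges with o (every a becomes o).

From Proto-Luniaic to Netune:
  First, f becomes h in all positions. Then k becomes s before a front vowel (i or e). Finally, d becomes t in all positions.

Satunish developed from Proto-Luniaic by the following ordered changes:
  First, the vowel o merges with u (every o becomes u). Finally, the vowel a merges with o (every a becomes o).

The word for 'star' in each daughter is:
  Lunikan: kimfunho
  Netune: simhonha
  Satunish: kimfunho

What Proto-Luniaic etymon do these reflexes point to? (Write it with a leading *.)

*kimfonha

Position 4: Lunikan has f, Netune has h, Satunish has f. Lunikan preserves f here (none of its changes turn any other segment into f), so the proto-segment is *f.
Position 1: Lunikan has k, Netune has s, Satunish has k. Lunikan preserves k here (none of its changes turn any other segment into k), so the proto-segment is *k.
Position 5: Lunikan has u, Netune has o, Satunish has u. Netune preserves o here (none of its changes turn any other segment into o), so the proto-segment is *o.
Verify the candidate proto-form against each daughter:
Lunikan: *kimfonha
  kimfonha (rule 1 does not apply)
  kimfonha → kemfonha   [vowel merger]
  kemfonha → kimfunha   [pre-nasal raising]
  kimfunha → kimfunho   [vowel merger]
  giving Lunikan kimfunho.
Netune: start from *kimfonha.
  rule 1 (unconditioned shift): kimfonha → kimhonha
  rule 2 (palatalisation): kimhonha → simhonha
  rule 3: no change — simhonha
  ⇒ Netune simhonha
Satunish: *kimfonha > kimfunha > kimfunho  (by vowel merger, vowel merger)
Only *kimfonha yields all of Lunikan kimfunho, Netune simhonha, Satunish kimfunho.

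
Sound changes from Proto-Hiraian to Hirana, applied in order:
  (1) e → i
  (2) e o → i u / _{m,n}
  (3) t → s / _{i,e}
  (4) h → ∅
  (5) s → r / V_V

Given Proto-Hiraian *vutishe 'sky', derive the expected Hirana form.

vuriri

Hirana: *vutishe
  vutishe → vutishi   [vowel merger]
  vutishi (rule 2 does not apply)
  vutishi → vusishi   [palatalisation]
  vusishi → vusisi   [h-loss]
  vusisi → vuriri   [rhotacism]
  giving Hirana vuriri.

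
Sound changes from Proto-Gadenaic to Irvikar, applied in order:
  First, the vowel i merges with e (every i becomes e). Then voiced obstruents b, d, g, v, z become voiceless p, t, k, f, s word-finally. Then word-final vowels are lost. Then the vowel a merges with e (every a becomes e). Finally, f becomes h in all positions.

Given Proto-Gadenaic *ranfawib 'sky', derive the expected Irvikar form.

renhewep

Irvikar: *ranfawib > ranfaweb > ranfawep > renfewep > renhewep  (by vowel merger, final devoicing, vowel merger, unconditioned shift)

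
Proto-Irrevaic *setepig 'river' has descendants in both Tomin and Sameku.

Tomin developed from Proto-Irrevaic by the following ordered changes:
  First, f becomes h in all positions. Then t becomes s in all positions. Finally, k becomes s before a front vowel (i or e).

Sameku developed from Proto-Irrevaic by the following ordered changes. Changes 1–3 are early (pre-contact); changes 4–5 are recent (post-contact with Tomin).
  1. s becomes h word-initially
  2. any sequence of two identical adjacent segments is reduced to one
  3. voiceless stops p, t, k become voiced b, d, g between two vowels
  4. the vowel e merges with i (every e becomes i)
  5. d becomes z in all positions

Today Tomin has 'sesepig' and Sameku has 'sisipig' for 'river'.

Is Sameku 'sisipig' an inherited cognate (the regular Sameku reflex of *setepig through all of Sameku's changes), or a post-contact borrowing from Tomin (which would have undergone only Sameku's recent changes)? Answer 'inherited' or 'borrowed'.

borrowed

If inherited, *setepig would pass through all of Sameku's changes:
Sameku: *setepig
  setepig → hetepig   [debuccalisation]
  hetepig (rule 2 does not apply)
  hetepig → hedebig   [intervocalic voicing]
  hedebig → hidibig   [vowel merger]
  hidibig → hizibig   [unconditioned shift]
  giving Sameku hizibig.
If borrowed from Tomin 'sesepig' after the early changes, it would undergo only the recent ones:
  rule 4 (vowel merger): sesepig → sisipig
  rule 5 (unconditioned shift): no change (sisipig)
  ⇒ as a loan: sisipig
Sameku 'sisipig' matches the loan outcome 'sisipig', not the inherited 'hizibig' — it skipped the early Sameku changes, so it was borrowed from Tomin.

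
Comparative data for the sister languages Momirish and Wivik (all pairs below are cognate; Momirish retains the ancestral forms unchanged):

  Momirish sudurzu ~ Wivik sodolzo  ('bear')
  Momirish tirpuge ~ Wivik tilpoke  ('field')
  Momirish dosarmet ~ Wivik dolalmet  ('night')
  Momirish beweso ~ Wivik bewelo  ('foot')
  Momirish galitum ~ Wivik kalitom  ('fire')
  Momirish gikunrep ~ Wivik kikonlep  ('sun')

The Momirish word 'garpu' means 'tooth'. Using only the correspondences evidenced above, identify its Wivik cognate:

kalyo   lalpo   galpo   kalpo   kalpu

kalpo

galitum ~ kalitom — Momirish g corresponds to Wivik k word-initially before a back vowel.
tirpuge ~ tilpoke — Momirish r corresponds to Wivik l after a vowel, before a labial obstruent.
sudurzu ~ sodolzo — Momirish u corresponds to Wivik o word-finally.
Applying these to Momirish 'garpu':
  garpu → karpu   (g→k word-initially before a back vowel)
  karpu → kalpu   (r→l after a vowel, before a labial obstruent)
  kalpu → kalpo   (u→o word-finally)
So the Wivik cognate is 'kalpo'.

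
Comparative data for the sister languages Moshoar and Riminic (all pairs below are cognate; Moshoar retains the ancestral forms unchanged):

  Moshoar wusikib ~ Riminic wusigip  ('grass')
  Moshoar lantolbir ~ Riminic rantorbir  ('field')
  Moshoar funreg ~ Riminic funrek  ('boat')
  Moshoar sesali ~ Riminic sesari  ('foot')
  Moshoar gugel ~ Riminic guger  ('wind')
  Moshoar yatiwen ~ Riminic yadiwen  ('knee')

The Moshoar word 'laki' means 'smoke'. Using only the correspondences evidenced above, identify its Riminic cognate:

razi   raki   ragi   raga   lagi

ragi

lantolbir ~ rantorbir — Moshoar l corresponds to Riminic r word-initially before a back vowel.
wusikib ~ wusigip — Moshoar k corresponds to Riminic g between vowels (before a front vowel).
Applying these to Moshoar 'laki':
  laki → raki   (l→r word-initially before a back vowel)
  raki → ragi   (k→g between vowels (before a front vowel))
So the Riminic cognate is 'ragi'.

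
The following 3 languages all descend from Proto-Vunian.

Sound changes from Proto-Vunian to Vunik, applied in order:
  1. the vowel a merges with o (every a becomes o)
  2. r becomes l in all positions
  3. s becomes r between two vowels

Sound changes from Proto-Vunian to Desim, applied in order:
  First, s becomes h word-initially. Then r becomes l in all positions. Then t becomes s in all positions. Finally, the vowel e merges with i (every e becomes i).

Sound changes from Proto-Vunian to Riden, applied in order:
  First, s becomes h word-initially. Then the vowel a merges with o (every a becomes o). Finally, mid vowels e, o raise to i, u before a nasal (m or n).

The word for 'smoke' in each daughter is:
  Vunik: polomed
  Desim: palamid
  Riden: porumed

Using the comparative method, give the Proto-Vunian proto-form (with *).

*paramed

Position 4: Vunik has o, Desim has a, Riden has u. Desim preserves a here (none of its changes turn any other segment into a), so the proto-segment is *a.
Position 2: Vunik has o, Desim has a, Riden has o. Desim preserves a here (none of its changes turn any other segment into a), so the proto-segment is *a.
Position 6: Vunik has e, Desim has i, Riden has e. Vunik preserves e here (none of its changes turn any other segment into e), so the proto-segment is *e.
This points to *paramed. Verify forward in each daughter:
Vunik: *paramed > poromed > polomed  (by vowel merger, unconditioned shift)
Desim: *paramed > palamed > palamid  (by unconditioned shift, vowel merger)
Riden: *paramed
  paramed (rule 1 does not apply)
  paramed → poromed   [vowel merger]
  poromed → porumed   [pre-nasal raising]
  giving Riden porumed.
Only *paramed yields all of Vunik polomed, Desim palamid, Riden porumed.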